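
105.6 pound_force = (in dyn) 4.697e+07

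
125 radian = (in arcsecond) 2.578e+07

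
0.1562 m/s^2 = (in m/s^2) 0.1562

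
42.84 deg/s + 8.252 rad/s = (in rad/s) 9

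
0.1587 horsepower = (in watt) 118.3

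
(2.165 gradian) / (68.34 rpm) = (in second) 0.004752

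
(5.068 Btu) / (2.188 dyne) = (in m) 2.444e+08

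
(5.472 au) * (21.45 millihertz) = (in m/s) 1.756e+10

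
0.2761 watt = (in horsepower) 0.0003703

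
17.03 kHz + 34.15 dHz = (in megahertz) 0.01703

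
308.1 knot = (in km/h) 570.6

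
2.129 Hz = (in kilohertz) 0.002129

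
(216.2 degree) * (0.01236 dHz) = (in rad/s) 0.004664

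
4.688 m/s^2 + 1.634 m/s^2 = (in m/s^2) 6.322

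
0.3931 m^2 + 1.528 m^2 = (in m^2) 1.921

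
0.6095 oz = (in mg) 1.728e+04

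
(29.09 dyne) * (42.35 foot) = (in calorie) 0.0008975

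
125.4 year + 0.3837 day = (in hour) 1.099e+06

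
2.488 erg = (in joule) 2.488e-07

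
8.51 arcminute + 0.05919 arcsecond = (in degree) 0.1418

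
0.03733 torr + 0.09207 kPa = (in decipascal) 970.5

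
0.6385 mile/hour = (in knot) 0.5548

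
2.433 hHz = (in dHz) 2433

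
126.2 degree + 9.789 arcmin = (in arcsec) 4.549e+05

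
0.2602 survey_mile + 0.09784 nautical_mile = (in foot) 1968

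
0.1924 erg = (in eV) 1.201e+11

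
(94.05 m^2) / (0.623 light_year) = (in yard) 1.745e-14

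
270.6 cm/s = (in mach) 0.007947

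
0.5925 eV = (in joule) 9.493e-20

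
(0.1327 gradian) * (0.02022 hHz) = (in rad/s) 0.004215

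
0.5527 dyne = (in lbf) 1.243e-06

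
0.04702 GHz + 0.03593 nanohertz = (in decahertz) 4.702e+06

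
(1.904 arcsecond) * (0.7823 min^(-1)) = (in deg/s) 6.896e-06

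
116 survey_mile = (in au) 1.248e-06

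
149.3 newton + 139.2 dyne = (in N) 149.3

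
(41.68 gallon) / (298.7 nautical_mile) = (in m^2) 2.852e-07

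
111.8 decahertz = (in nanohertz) 1.118e+12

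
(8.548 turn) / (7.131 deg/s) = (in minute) 7.192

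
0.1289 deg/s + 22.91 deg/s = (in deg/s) 23.04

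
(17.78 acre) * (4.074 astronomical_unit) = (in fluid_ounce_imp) 1.543e+21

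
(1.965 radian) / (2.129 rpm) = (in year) 2.795e-07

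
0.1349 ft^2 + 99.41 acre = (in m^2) 4.023e+05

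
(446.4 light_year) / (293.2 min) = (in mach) 7.05e+11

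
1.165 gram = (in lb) 0.002568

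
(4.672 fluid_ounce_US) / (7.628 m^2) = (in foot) 5.943e-05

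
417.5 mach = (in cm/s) 1.422e+07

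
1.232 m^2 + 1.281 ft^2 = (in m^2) 1.351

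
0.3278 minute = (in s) 19.67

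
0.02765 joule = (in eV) 1.726e+17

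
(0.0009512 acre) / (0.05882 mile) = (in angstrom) 4.066e+08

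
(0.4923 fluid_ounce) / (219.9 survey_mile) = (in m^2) 4.114e-11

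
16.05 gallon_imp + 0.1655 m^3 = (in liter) 238.5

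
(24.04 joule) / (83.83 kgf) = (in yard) 0.03198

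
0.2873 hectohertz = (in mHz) 2.873e+04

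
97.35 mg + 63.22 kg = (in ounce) 2230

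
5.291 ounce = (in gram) 150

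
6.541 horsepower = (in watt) 4878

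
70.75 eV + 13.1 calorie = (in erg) 5.481e+08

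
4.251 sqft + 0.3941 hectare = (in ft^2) 4.242e+04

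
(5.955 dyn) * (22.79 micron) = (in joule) 1.357e-09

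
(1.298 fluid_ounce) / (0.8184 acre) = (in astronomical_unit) 7.748e-20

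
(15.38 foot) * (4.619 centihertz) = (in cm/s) 21.65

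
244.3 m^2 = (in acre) 0.06037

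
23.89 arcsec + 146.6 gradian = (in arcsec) 4.75e+05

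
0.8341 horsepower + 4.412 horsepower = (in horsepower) 5.246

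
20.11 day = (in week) 2.873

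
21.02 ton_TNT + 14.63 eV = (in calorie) 2.102e+10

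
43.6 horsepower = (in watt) 3.251e+04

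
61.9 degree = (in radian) 1.08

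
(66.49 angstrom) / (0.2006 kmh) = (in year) 3.784e-15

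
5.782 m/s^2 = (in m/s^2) 5.782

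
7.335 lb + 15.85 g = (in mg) 3.343e+06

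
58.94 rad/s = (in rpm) 562.8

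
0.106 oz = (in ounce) 0.106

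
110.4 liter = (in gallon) 29.16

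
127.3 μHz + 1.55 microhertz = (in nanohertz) 1.288e+05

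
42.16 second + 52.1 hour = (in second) 1.876e+05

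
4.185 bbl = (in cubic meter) 0.6654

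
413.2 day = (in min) 5.95e+05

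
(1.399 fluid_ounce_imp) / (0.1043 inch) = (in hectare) 1.5e-06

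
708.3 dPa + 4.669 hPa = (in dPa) 5377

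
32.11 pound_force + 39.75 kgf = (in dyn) 5.326e+07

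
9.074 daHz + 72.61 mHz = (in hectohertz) 0.9081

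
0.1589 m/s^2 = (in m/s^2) 0.1589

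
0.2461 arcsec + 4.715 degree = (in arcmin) 282.9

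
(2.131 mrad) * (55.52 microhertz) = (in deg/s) 6.779e-06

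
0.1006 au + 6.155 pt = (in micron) 1.505e+16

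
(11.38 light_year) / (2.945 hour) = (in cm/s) 1.015e+15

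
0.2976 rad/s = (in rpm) 2.842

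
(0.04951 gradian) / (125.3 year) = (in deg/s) 1.128e-11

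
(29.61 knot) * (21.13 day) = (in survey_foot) 9.124e+07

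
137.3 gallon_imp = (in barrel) 3.926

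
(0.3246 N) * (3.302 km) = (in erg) 1.072e+10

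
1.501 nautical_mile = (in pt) 7.88e+06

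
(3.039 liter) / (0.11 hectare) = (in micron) 2.763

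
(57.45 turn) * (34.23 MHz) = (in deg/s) 7.079e+11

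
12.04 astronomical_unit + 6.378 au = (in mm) 2.755e+15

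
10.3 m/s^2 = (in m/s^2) 10.3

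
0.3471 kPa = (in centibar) 0.3471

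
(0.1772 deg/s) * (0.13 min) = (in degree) 1.382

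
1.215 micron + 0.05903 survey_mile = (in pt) 2.693e+05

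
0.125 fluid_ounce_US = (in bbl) 2.325e-05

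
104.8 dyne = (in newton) 0.001048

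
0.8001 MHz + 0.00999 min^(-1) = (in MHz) 0.8001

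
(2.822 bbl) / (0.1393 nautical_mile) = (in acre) 4.297e-07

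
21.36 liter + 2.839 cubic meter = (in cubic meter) 2.86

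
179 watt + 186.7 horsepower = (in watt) 1.394e+05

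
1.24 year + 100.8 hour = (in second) 3.947e+07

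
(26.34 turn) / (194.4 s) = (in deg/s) 48.78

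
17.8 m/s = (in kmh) 64.08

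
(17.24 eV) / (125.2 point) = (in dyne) 6.254e-12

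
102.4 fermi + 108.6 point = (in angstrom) 3.831e+08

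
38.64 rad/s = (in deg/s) 2214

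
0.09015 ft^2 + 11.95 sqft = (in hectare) 0.0001119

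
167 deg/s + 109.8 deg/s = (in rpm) 46.13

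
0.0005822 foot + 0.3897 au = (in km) 5.83e+07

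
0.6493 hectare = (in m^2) 6493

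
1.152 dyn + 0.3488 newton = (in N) 0.3488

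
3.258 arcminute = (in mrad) 0.9477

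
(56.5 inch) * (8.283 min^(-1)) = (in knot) 0.3851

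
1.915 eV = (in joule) 3.068e-19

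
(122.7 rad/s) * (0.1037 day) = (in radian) 1.099e+06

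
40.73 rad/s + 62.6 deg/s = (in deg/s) 2396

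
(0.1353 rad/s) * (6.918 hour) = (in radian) 3370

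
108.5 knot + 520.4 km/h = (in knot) 389.5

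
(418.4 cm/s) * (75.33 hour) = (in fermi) 1.135e+21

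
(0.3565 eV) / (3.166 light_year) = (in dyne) 1.907e-31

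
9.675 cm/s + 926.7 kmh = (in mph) 576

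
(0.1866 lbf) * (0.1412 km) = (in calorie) 28.01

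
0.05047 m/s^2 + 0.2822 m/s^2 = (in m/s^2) 0.3327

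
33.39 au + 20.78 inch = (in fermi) 4.995e+27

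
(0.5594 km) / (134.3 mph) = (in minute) 0.1553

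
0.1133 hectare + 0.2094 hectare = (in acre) 0.7974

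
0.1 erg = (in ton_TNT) 2.39e-18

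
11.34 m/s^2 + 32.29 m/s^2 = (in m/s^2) 43.63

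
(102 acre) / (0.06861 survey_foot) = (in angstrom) 1.974e+17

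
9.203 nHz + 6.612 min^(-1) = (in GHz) 1.102e-10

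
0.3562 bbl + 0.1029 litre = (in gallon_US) 14.99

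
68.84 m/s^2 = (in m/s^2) 68.84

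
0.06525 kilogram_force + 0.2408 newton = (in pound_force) 0.198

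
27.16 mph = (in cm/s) 1214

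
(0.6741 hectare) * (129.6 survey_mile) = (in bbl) 8.843e+09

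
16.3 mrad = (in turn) 0.002594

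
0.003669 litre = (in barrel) 2.308e-05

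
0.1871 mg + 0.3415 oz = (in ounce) 0.3415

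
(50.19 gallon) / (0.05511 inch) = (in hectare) 0.01357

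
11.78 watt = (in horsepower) 0.0158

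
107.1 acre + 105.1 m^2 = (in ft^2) 4.666e+06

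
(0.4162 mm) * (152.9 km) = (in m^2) 63.64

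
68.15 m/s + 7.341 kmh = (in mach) 0.2061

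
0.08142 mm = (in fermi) 8.142e+10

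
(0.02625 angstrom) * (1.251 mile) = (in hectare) 5.285e-13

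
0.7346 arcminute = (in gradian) 0.0136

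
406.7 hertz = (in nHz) 4.067e+11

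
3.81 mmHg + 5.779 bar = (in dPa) 5.784e+06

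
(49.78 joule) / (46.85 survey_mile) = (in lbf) 0.0001484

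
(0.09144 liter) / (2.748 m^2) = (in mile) 2.068e-08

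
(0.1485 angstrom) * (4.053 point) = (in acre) 5.247e-18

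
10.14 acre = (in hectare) 4.104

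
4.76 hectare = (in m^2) 4.76e+04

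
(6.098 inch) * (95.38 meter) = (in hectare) 0.001477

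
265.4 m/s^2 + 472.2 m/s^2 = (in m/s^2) 737.6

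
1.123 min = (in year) 2.137e-06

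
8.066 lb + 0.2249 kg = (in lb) 8.562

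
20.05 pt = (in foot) 0.02321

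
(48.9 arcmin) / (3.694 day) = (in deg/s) 2.554e-06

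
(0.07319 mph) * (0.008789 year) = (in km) 9.069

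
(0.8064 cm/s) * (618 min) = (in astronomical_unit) 1.999e-09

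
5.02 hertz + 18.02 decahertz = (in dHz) 1852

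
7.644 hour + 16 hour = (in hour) 23.64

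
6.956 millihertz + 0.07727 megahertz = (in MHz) 0.07727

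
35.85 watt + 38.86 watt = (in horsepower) 0.1002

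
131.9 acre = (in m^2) 5.338e+05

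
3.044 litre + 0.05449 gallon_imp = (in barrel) 0.0207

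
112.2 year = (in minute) 5.897e+07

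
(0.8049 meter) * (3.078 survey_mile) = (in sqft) 4.292e+04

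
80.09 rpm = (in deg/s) 480.5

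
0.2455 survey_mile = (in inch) 1.555e+04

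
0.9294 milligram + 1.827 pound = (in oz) 29.23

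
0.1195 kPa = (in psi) 0.01733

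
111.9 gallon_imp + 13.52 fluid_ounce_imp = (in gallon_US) 134.5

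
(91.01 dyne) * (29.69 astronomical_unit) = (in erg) 4.042e+16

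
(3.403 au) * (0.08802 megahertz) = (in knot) 8.71e+16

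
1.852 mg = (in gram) 0.001852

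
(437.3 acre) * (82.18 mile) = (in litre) 2.341e+14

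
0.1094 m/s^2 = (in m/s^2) 0.1094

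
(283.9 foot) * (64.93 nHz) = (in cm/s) 0.0005619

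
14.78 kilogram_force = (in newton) 144.9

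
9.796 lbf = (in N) 43.57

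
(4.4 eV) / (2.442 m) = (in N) 2.887e-19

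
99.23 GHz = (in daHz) 9.923e+09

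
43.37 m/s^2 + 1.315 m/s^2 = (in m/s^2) 44.68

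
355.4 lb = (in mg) 1.612e+08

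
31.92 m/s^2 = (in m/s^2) 31.92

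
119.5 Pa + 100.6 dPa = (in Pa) 129.6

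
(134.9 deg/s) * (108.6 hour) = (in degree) 5.274e+07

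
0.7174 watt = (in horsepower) 0.000962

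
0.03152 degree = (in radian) 0.0005501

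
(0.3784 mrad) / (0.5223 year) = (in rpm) 2.194e-10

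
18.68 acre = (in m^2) 7.56e+04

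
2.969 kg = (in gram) 2969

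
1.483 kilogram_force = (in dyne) 1.454e+06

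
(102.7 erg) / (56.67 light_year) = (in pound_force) 4.306e-24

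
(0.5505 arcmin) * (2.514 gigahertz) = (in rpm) 3.844e+06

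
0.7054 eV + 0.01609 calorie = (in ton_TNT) 1.609e-11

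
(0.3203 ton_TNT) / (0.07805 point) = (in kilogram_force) 4.963e+12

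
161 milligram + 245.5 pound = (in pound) 245.5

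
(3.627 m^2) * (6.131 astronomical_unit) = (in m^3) 3.327e+12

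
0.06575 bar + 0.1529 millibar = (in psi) 0.9558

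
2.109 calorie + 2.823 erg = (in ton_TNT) 2.109e-09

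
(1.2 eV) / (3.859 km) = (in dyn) 4.982e-18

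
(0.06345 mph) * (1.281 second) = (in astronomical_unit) 2.429e-13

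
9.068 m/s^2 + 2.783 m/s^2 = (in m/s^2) 11.85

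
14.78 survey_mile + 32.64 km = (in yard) 6.171e+04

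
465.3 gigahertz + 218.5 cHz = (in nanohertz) 4.653e+20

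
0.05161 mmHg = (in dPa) 68.81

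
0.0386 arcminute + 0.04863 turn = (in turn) 0.04863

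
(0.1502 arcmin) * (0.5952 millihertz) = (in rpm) 2.483e-07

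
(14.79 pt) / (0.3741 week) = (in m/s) 2.306e-08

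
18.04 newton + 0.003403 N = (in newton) 18.04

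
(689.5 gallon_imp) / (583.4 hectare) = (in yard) 5.876e-07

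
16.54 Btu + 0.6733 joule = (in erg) 1.745e+11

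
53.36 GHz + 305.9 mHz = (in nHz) 5.336e+19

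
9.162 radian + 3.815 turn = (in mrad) 3.313e+04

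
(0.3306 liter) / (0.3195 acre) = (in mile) 1.589e-10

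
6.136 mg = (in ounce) 0.0002164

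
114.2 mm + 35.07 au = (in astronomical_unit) 35.07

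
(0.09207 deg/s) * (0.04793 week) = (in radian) 46.58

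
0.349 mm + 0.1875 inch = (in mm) 5.111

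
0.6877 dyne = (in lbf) 1.546e-06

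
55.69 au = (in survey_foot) 2.733e+13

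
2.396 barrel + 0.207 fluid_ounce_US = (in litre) 380.9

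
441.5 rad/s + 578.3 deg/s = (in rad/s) 451.6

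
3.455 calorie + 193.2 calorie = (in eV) 5.136e+21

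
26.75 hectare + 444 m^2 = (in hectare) 26.79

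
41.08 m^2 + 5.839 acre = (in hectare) 2.367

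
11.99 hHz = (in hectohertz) 11.99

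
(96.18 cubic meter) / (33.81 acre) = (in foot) 0.002306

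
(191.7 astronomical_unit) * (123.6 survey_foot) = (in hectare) 1.08e+11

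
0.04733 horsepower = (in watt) 35.29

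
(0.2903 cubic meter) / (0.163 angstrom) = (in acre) 4.401e+06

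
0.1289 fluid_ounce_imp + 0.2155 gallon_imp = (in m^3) 0.0009833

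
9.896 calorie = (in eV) 2.584e+20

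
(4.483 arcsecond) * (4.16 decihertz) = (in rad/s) 9.041e-06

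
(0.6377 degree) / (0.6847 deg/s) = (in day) 1.078e-05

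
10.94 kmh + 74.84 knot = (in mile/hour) 92.92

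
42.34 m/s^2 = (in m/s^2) 42.34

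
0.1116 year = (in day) 40.73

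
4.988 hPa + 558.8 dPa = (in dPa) 5547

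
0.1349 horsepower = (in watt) 100.6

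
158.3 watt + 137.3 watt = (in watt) 295.6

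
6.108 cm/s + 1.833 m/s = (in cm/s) 189.4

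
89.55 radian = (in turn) 14.25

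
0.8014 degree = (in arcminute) 48.08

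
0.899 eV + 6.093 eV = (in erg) 1.12e-11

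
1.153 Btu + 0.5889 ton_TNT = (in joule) 2.464e+09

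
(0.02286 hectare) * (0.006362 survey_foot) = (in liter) 443.3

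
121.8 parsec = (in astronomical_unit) 2.512e+07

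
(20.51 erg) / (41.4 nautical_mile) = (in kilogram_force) 2.728e-12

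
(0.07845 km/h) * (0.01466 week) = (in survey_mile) 0.1201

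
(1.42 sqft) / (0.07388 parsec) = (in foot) 1.899e-16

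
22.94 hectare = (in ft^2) 2.469e+06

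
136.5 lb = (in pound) 136.5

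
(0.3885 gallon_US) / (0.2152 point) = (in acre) 0.004787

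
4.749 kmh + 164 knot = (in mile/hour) 191.7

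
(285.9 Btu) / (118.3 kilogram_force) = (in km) 0.26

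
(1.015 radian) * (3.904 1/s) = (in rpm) 37.84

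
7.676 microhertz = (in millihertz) 0.007676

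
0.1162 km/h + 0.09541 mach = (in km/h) 117.1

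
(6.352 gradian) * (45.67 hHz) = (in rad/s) 455.7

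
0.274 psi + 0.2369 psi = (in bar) 0.03523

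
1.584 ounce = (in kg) 0.04491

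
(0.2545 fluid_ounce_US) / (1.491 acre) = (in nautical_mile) 6.735e-13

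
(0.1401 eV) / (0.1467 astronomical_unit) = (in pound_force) 2.299e-31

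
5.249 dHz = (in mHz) 524.9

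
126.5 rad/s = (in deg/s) 7248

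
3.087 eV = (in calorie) 1.182e-19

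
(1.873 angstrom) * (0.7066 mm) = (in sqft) 1.425e-12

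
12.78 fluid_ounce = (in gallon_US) 0.09984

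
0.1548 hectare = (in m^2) 1548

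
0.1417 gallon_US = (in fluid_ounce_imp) 18.88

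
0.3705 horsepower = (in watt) 276.3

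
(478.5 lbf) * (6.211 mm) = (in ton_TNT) 3.16e-09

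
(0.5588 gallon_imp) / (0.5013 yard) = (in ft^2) 0.05965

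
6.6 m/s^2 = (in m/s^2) 6.6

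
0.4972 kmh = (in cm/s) 13.81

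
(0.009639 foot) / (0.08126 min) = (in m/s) 0.0006026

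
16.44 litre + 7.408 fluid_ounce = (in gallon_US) 4.401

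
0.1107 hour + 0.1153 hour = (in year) 2.58e-05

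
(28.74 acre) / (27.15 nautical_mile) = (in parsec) 7.496e-17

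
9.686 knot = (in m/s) 4.983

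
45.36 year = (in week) 2365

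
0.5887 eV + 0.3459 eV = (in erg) 1.497e-12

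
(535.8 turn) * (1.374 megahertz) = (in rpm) 4.417e+10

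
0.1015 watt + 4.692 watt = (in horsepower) 0.006428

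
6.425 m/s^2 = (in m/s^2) 6.425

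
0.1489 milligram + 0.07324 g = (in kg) 7.339e-05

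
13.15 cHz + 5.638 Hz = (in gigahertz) 5.769e-09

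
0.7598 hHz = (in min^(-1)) 4559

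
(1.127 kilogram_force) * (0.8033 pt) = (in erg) 3.132e+04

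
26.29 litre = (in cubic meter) 0.02629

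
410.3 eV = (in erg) 6.574e-10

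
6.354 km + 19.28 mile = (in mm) 3.738e+07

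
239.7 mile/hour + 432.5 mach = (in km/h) 5.305e+05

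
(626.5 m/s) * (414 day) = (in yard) 2.451e+10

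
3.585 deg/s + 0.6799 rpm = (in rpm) 1.277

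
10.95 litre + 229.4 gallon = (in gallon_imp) 193.4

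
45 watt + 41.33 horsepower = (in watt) 3.086e+04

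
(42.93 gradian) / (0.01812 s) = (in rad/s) 37.22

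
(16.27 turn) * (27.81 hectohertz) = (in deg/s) 1.629e+07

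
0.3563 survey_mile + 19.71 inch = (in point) 1.627e+06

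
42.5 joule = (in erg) 4.25e+08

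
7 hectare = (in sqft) 7.535e+05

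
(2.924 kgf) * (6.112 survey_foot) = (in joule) 53.42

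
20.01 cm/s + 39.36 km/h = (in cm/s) 1113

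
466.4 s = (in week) 0.0007712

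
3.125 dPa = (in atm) 3.084e-06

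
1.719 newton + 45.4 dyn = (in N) 1.719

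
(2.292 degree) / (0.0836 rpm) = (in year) 1.449e-07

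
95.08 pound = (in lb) 95.08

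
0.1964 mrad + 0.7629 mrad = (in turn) 0.0001527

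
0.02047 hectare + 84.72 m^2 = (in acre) 0.07152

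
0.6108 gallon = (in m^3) 0.002312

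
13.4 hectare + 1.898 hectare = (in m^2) 1.53e+05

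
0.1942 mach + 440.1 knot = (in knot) 568.6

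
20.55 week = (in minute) 2.071e+05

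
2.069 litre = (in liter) 2.069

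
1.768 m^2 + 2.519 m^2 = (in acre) 0.001059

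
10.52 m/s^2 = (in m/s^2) 10.52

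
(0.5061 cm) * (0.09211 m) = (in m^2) 0.0004662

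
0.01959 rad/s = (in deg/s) 1.122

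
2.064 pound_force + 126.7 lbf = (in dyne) 5.728e+07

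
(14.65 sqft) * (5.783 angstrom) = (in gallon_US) 2.079e-07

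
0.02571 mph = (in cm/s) 1.149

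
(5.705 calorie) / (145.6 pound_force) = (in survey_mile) 2.29e-05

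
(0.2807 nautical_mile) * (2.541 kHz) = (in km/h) 4.755e+06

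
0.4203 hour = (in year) 4.798e-05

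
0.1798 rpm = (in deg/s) 1.079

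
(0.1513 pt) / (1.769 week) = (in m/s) 4.989e-11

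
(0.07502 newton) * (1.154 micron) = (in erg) 0.8657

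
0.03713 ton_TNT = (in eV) 9.696e+26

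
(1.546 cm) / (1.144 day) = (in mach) 4.594e-10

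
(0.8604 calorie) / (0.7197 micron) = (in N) 5.002e+06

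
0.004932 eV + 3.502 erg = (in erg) 3.502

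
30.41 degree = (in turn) 0.08447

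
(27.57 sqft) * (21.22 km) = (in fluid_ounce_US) 1.838e+09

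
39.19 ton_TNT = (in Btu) 1.554e+08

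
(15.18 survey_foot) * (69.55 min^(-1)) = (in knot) 10.43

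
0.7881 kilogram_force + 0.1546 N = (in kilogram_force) 0.8039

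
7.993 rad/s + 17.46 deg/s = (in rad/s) 8.298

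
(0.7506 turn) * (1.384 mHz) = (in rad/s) 0.006527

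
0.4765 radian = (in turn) 0.07584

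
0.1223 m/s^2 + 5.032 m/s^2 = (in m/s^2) 5.154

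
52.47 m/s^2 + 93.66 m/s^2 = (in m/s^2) 146.1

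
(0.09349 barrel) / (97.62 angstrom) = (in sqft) 1.639e+07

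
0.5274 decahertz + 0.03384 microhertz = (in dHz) 52.74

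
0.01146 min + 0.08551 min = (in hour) 0.001616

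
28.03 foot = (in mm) 8544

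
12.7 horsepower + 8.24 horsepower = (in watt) 1.561e+04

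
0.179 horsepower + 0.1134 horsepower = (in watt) 218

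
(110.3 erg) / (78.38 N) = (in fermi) 1.407e+08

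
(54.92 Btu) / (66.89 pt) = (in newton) 2.456e+06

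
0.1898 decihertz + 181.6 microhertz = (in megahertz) 1.916e-08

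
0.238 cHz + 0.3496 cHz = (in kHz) 5.876e-06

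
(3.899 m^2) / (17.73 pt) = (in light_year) 6.589e-14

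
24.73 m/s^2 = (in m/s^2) 24.73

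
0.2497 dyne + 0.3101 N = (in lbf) 0.06971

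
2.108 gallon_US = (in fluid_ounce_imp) 280.8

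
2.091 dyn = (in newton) 2.091e-05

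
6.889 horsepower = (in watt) 5137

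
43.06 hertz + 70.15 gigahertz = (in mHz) 7.015e+13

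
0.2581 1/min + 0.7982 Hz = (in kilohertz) 0.0008025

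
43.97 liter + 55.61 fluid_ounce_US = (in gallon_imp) 10.03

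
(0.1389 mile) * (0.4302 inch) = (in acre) 0.0006036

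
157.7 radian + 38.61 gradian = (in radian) 158.3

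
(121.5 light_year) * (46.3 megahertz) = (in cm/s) 5.322e+27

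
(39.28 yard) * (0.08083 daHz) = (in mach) 0.08526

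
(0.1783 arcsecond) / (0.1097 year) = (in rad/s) 2.499e-13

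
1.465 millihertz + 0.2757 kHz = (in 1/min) 1.654e+04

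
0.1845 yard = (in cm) 16.87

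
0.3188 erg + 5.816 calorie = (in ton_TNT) 5.816e-09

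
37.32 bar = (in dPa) 3.732e+07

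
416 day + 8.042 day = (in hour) 1.018e+04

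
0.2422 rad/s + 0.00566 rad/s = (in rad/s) 0.2479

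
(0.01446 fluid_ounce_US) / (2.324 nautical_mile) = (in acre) 2.455e-14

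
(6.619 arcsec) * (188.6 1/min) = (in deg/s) 0.005779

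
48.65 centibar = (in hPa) 486.5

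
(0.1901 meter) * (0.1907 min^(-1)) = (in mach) 1.774e-06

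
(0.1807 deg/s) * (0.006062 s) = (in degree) 0.001095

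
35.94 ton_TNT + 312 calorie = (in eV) 9.386e+29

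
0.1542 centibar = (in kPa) 0.1542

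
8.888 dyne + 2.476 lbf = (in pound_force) 2.476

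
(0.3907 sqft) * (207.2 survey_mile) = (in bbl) 7.613e+04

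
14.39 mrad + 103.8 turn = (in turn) 103.8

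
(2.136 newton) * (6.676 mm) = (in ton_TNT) 3.408e-12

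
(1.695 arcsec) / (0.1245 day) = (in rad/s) 7.639e-10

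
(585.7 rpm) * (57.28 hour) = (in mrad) 1.265e+10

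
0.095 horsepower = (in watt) 70.84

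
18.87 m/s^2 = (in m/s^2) 18.87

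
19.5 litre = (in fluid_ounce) 659.4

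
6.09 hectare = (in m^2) 6.09e+04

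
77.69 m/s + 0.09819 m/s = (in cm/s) 7779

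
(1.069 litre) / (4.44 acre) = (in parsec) 1.928e-24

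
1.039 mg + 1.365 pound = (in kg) 0.6192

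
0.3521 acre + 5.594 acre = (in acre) 5.946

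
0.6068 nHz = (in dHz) 6.068e-09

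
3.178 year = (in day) 1160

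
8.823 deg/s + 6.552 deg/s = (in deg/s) 15.38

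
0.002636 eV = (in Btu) 4.003e-25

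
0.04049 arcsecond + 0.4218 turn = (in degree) 151.8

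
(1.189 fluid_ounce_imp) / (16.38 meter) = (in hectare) 2.062e-10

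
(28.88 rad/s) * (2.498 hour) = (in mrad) 2.597e+08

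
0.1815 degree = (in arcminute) 10.89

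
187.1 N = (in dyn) 1.871e+07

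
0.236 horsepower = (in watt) 176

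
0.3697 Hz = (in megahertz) 3.697e-07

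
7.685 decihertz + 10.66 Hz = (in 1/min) 685.7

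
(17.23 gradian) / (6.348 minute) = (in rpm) 0.006786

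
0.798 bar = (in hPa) 798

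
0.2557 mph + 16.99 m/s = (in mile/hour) 38.26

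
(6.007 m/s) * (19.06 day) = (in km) 9892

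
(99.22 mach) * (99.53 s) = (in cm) 3.363e+08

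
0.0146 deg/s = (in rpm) 0.002433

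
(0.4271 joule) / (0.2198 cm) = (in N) 194.3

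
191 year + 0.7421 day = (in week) 9959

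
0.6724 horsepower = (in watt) 501.4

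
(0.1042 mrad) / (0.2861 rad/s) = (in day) 4.215e-09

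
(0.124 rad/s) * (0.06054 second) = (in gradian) 0.4779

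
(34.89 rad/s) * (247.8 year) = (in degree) 1.562e+13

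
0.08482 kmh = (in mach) 6.92e-05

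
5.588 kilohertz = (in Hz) 5588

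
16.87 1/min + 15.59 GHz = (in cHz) 1.559e+12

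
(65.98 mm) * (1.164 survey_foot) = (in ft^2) 0.252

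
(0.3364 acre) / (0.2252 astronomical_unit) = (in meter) 4.041e-08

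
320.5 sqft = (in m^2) 29.78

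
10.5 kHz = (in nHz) 1.05e+13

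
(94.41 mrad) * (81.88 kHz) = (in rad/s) 7730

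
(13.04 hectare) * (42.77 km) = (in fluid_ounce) 1.886e+14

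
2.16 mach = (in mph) 1645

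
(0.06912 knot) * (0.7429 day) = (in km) 2.282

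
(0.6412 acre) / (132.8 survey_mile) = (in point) 34.42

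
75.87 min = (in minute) 75.87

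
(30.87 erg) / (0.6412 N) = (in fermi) 4.814e+09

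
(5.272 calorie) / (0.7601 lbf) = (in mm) 6524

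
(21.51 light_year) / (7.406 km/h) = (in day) 1.145e+12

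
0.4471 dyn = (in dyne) 0.4471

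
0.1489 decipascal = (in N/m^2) 0.01489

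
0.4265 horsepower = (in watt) 318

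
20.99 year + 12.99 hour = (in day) 7662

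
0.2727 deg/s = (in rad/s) 0.00476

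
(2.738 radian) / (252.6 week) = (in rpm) 1.711e-07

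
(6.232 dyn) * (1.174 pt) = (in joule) 2.581e-08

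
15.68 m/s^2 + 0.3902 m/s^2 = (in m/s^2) 16.07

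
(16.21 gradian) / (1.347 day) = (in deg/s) 0.0001254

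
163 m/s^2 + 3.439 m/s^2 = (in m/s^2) 166.4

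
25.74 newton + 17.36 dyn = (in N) 25.74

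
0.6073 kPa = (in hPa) 6.073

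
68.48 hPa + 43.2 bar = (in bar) 43.27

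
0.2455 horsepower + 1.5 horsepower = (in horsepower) 1.746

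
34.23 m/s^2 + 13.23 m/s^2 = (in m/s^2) 47.46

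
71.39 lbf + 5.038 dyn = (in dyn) 3.176e+07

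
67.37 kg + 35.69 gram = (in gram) 6.741e+04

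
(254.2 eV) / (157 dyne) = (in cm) 2.594e-12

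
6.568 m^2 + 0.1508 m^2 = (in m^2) 6.719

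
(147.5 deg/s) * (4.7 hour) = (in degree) 2.496e+06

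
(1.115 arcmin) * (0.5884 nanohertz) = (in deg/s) 1.093e-11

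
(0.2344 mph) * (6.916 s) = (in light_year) 7.66e-17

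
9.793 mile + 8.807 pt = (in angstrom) 1.576e+14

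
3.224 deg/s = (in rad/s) 0.05627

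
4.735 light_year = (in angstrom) 4.48e+26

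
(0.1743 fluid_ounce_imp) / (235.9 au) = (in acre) 3.468e-23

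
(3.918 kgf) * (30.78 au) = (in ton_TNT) 4.229e+04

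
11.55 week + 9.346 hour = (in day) 81.24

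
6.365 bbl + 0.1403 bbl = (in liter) 1034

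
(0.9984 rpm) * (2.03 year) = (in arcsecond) 1.381e+12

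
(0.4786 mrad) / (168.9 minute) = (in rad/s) 4.723e-08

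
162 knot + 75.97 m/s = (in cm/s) 1.593e+04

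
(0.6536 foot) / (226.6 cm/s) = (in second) 0.08792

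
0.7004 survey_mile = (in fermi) 1.127e+18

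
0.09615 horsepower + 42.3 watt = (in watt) 114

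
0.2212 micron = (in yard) 2.419e-07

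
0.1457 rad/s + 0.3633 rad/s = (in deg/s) 29.16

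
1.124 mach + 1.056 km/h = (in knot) 744.5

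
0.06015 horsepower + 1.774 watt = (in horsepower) 0.06253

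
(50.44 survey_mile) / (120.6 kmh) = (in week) 0.004007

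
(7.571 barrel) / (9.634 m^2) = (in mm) 124.9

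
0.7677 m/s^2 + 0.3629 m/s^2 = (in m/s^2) 1.131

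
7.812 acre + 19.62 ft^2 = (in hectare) 3.162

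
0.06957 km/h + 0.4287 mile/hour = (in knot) 0.4101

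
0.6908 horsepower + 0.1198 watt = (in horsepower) 0.691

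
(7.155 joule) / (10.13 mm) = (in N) 706.3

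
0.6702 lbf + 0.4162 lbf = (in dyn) 4.833e+05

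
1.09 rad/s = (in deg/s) 62.45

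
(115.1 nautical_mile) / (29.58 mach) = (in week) 3.499e-05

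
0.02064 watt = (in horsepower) 2.768e-05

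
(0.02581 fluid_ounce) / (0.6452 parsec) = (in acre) 9.474e-27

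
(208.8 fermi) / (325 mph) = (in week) 2.376e-21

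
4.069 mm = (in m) 0.004069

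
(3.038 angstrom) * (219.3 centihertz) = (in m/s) 6.662e-10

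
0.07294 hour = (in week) 0.0004342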